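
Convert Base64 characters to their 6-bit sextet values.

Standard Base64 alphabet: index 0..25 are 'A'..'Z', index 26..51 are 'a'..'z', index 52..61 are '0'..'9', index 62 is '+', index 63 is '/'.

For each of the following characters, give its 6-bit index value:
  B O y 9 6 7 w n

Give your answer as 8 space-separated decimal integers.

Answer: 1 14 50 61 58 59 48 39

Derivation:
'B': A..Z range, ord('B') − ord('A') = 1
'O': A..Z range, ord('O') − ord('A') = 14
'y': a..z range, 26 + ord('y') − ord('a') = 50
'9': 0..9 range, 52 + ord('9') − ord('0') = 61
'6': 0..9 range, 52 + ord('6') − ord('0') = 58
'7': 0..9 range, 52 + ord('7') − ord('0') = 59
'w': a..z range, 26 + ord('w') − ord('a') = 48
'n': a..z range, 26 + ord('n') − ord('a') = 39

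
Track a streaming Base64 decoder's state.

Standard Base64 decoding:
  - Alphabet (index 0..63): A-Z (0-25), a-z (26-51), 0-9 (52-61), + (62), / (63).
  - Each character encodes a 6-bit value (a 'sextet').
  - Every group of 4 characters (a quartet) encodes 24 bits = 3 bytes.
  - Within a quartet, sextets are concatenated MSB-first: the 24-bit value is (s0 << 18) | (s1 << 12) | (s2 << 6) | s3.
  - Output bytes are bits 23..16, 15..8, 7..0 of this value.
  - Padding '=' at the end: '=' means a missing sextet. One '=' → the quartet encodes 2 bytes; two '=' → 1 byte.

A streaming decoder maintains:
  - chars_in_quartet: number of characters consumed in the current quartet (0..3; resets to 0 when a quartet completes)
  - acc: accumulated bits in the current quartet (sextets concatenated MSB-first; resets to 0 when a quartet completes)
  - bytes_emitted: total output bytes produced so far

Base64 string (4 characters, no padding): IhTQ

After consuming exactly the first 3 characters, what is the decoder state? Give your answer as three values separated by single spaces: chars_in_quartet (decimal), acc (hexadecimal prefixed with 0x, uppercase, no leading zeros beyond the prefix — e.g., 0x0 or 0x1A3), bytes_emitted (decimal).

After char 0 ('I'=8): chars_in_quartet=1 acc=0x8 bytes_emitted=0
After char 1 ('h'=33): chars_in_quartet=2 acc=0x221 bytes_emitted=0
After char 2 ('T'=19): chars_in_quartet=3 acc=0x8853 bytes_emitted=0

Answer: 3 0x8853 0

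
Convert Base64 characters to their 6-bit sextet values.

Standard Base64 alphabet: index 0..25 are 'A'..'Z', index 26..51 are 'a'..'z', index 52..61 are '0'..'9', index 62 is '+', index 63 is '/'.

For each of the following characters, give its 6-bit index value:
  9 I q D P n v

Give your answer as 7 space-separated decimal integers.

'9': 0..9 range, 52 + ord('9') − ord('0') = 61
'I': A..Z range, ord('I') − ord('A') = 8
'q': a..z range, 26 + ord('q') − ord('a') = 42
'D': A..Z range, ord('D') − ord('A') = 3
'P': A..Z range, ord('P') − ord('A') = 15
'n': a..z range, 26 + ord('n') − ord('a') = 39
'v': a..z range, 26 + ord('v') − ord('a') = 47

Answer: 61 8 42 3 15 39 47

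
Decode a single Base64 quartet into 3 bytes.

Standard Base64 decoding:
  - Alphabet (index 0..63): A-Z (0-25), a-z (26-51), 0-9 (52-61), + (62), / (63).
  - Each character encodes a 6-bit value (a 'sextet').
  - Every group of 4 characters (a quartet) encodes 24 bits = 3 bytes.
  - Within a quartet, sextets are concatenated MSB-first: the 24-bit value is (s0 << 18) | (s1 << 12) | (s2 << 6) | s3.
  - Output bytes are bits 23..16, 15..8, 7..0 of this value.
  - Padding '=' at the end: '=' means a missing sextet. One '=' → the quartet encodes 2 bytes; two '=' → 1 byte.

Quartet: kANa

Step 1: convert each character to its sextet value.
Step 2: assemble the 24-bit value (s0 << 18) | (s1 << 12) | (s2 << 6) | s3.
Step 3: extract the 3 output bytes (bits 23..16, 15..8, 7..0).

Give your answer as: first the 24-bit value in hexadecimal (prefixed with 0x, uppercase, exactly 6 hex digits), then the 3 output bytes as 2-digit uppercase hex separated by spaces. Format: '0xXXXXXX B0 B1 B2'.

Answer: 0x90035A 90 03 5A

Derivation:
Sextets: k=36, A=0, N=13, a=26
24-bit: (36<<18) | (0<<12) | (13<<6) | 26
      = 0x900000 | 0x000000 | 0x000340 | 0x00001A
      = 0x90035A
Bytes: (v>>16)&0xFF=90, (v>>8)&0xFF=03, v&0xFF=5A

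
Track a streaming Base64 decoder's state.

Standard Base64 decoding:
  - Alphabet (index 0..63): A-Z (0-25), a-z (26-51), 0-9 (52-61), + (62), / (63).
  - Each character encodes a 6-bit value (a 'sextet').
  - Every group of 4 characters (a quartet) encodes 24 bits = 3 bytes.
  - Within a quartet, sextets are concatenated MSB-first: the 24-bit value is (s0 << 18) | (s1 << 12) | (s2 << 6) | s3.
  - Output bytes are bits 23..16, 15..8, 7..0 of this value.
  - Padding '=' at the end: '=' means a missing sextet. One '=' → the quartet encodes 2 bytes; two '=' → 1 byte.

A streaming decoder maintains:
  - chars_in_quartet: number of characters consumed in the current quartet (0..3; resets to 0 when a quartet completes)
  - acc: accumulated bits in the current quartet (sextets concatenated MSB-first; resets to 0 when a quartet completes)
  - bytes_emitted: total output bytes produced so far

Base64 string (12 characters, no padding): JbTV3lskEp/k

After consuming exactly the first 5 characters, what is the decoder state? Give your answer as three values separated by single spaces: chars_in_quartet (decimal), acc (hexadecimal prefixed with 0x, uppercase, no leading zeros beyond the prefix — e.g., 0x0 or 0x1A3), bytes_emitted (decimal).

Answer: 1 0x37 3

Derivation:
After char 0 ('J'=9): chars_in_quartet=1 acc=0x9 bytes_emitted=0
After char 1 ('b'=27): chars_in_quartet=2 acc=0x25B bytes_emitted=0
After char 2 ('T'=19): chars_in_quartet=3 acc=0x96D3 bytes_emitted=0
After char 3 ('V'=21): chars_in_quartet=4 acc=0x25B4D5 -> emit 25 B4 D5, reset; bytes_emitted=3
After char 4 ('3'=55): chars_in_quartet=1 acc=0x37 bytes_emitted=3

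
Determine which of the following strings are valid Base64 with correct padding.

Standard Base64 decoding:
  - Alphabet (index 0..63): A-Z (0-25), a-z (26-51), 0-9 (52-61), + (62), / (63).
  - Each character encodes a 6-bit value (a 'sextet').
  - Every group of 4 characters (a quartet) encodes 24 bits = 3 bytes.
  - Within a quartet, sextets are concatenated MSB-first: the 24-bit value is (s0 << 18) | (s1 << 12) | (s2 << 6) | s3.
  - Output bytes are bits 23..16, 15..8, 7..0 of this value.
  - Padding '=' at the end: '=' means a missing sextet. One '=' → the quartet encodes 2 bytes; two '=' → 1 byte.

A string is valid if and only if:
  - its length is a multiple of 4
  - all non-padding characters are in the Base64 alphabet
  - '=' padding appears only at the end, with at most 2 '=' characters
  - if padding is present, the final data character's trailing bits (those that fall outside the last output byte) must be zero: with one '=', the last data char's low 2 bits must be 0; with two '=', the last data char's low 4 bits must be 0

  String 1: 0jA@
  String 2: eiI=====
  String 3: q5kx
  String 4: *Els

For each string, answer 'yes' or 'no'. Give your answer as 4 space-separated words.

Answer: no no yes no

Derivation:
String 1: '0jA@' → invalid (bad char(s): ['@'])
String 2: 'eiI=====' → invalid (5 pad chars (max 2))
String 3: 'q5kx' → valid
String 4: '*Els' → invalid (bad char(s): ['*'])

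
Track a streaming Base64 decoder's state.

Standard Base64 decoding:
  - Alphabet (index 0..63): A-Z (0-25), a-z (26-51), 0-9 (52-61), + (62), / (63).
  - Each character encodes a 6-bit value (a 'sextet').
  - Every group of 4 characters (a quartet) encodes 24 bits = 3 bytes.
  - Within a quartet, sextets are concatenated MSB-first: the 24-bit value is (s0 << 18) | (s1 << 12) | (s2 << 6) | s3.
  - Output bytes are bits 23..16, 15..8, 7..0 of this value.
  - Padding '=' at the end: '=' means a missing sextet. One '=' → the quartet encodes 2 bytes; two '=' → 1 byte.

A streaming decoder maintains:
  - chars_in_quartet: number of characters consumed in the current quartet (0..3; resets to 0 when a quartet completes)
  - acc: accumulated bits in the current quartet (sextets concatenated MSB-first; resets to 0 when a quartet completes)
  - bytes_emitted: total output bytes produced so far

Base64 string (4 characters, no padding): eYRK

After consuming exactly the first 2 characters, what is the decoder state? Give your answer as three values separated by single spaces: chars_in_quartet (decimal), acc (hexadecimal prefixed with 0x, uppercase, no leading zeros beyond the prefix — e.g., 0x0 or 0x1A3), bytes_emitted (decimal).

Answer: 2 0x798 0

Derivation:
After char 0 ('e'=30): chars_in_quartet=1 acc=0x1E bytes_emitted=0
After char 1 ('Y'=24): chars_in_quartet=2 acc=0x798 bytes_emitted=0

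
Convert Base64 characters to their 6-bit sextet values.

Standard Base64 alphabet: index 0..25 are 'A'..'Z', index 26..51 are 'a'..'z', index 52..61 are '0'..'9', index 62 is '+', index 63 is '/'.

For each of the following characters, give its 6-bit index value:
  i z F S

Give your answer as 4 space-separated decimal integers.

Answer: 34 51 5 18

Derivation:
'i': a..z range, 26 + ord('i') − ord('a') = 34
'z': a..z range, 26 + ord('z') − ord('a') = 51
'F': A..Z range, ord('F') − ord('A') = 5
'S': A..Z range, ord('S') − ord('A') = 18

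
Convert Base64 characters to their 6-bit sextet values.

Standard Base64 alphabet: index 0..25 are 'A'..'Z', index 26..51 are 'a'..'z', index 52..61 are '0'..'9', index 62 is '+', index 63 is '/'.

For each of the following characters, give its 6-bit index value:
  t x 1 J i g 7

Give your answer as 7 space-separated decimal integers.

't': a..z range, 26 + ord('t') − ord('a') = 45
'x': a..z range, 26 + ord('x') − ord('a') = 49
'1': 0..9 range, 52 + ord('1') − ord('0') = 53
'J': A..Z range, ord('J') − ord('A') = 9
'i': a..z range, 26 + ord('i') − ord('a') = 34
'g': a..z range, 26 + ord('g') − ord('a') = 32
'7': 0..9 range, 52 + ord('7') − ord('0') = 59

Answer: 45 49 53 9 34 32 59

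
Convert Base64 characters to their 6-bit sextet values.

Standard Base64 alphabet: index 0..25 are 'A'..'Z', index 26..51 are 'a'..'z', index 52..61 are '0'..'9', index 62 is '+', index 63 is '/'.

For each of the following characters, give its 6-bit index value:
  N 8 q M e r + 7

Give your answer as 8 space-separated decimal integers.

'N': A..Z range, ord('N') − ord('A') = 13
'8': 0..9 range, 52 + ord('8') − ord('0') = 60
'q': a..z range, 26 + ord('q') − ord('a') = 42
'M': A..Z range, ord('M') − ord('A') = 12
'e': a..z range, 26 + ord('e') − ord('a') = 30
'r': a..z range, 26 + ord('r') − ord('a') = 43
'+': index 62
'7': 0..9 range, 52 + ord('7') − ord('0') = 59

Answer: 13 60 42 12 30 43 62 59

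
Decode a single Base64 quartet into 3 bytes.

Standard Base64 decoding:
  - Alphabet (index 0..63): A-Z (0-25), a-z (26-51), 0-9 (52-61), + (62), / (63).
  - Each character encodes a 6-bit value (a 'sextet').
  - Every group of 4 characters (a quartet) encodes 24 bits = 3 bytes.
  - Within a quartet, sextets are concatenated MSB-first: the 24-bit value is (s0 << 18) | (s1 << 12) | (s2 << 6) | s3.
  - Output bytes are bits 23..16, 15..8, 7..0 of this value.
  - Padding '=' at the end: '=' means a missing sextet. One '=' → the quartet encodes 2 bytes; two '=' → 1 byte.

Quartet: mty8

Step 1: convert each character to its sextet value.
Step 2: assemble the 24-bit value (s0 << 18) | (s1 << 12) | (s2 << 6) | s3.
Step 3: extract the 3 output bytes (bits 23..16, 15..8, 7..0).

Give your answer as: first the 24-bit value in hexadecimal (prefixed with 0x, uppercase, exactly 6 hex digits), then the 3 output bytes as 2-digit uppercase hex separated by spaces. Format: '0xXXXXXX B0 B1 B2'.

Sextets: m=38, t=45, y=50, 8=60
24-bit: (38<<18) | (45<<12) | (50<<6) | 60
      = 0x980000 | 0x02D000 | 0x000C80 | 0x00003C
      = 0x9ADCBC
Bytes: (v>>16)&0xFF=9A, (v>>8)&0xFF=DC, v&0xFF=BC

Answer: 0x9ADCBC 9A DC BC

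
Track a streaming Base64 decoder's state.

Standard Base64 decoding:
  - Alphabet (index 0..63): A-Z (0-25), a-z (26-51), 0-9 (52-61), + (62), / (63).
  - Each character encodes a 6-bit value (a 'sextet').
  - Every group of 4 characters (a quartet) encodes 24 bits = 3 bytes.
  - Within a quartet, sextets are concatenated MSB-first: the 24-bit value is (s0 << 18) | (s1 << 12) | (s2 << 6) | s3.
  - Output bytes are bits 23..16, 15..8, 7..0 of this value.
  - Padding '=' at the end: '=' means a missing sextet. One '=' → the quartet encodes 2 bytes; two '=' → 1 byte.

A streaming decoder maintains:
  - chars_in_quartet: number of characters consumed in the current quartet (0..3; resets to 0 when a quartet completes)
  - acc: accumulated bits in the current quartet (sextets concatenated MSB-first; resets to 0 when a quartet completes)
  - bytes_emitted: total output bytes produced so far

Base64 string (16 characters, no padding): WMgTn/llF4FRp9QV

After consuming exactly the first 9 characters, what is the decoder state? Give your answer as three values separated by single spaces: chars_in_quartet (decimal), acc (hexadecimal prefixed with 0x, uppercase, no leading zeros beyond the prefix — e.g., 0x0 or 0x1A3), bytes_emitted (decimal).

After char 0 ('W'=22): chars_in_quartet=1 acc=0x16 bytes_emitted=0
After char 1 ('M'=12): chars_in_quartet=2 acc=0x58C bytes_emitted=0
After char 2 ('g'=32): chars_in_quartet=3 acc=0x16320 bytes_emitted=0
After char 3 ('T'=19): chars_in_quartet=4 acc=0x58C813 -> emit 58 C8 13, reset; bytes_emitted=3
After char 4 ('n'=39): chars_in_quartet=1 acc=0x27 bytes_emitted=3
After char 5 ('/'=63): chars_in_quartet=2 acc=0x9FF bytes_emitted=3
After char 6 ('l'=37): chars_in_quartet=3 acc=0x27FE5 bytes_emitted=3
After char 7 ('l'=37): chars_in_quartet=4 acc=0x9FF965 -> emit 9F F9 65, reset; bytes_emitted=6
After char 8 ('F'=5): chars_in_quartet=1 acc=0x5 bytes_emitted=6

Answer: 1 0x5 6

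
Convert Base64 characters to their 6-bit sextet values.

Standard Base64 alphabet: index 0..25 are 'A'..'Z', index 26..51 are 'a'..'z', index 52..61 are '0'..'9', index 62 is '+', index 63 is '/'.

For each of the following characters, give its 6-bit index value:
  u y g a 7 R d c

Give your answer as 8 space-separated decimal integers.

'u': a..z range, 26 + ord('u') − ord('a') = 46
'y': a..z range, 26 + ord('y') − ord('a') = 50
'g': a..z range, 26 + ord('g') − ord('a') = 32
'a': a..z range, 26 + ord('a') − ord('a') = 26
'7': 0..9 range, 52 + ord('7') − ord('0') = 59
'R': A..Z range, ord('R') − ord('A') = 17
'd': a..z range, 26 + ord('d') − ord('a') = 29
'c': a..z range, 26 + ord('c') − ord('a') = 28

Answer: 46 50 32 26 59 17 29 28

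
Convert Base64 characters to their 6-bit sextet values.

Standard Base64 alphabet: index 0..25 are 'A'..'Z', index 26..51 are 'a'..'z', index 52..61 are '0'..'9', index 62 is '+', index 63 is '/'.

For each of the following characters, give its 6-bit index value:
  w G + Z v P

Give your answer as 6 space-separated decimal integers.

Answer: 48 6 62 25 47 15

Derivation:
'w': a..z range, 26 + ord('w') − ord('a') = 48
'G': A..Z range, ord('G') − ord('A') = 6
'+': index 62
'Z': A..Z range, ord('Z') − ord('A') = 25
'v': a..z range, 26 + ord('v') − ord('a') = 47
'P': A..Z range, ord('P') − ord('A') = 15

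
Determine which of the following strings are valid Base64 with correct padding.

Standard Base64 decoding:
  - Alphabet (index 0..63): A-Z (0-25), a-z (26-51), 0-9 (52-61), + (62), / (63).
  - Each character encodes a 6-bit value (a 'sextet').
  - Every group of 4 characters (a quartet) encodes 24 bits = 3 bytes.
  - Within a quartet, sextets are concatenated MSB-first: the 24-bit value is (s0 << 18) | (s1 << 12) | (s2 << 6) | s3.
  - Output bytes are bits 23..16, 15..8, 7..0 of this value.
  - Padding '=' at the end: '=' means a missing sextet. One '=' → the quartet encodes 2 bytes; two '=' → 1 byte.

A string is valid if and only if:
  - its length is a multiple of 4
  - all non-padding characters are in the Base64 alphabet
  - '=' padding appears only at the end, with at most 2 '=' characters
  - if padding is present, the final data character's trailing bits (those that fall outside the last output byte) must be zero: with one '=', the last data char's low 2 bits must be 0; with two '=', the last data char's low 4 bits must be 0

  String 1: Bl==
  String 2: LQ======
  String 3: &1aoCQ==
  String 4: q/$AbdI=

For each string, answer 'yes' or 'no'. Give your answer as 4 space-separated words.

String 1: 'Bl==' → invalid (bad trailing bits)
String 2: 'LQ======' → invalid (6 pad chars (max 2))
String 3: '&1aoCQ==' → invalid (bad char(s): ['&'])
String 4: 'q/$AbdI=' → invalid (bad char(s): ['$'])

Answer: no no no no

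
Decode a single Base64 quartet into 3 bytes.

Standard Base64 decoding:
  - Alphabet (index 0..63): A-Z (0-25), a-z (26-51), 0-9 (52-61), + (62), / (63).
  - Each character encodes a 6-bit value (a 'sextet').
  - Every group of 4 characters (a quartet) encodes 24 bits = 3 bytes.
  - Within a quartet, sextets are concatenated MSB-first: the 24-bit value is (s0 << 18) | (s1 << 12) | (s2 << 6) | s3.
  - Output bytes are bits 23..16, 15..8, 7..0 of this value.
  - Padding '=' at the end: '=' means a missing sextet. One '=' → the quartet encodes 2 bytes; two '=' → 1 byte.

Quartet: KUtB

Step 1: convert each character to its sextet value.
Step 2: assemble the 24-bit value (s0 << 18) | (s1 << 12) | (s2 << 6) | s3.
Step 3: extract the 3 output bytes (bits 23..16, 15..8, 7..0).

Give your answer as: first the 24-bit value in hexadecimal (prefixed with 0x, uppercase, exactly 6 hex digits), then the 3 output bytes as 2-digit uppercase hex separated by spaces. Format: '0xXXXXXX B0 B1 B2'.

Sextets: K=10, U=20, t=45, B=1
24-bit: (10<<18) | (20<<12) | (45<<6) | 1
      = 0x280000 | 0x014000 | 0x000B40 | 0x000001
      = 0x294B41
Bytes: (v>>16)&0xFF=29, (v>>8)&0xFF=4B, v&0xFF=41

Answer: 0x294B41 29 4B 41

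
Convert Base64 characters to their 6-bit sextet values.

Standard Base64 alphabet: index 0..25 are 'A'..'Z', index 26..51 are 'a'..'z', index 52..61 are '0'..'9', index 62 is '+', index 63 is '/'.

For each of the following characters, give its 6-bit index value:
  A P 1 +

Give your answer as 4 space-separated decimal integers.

'A': A..Z range, ord('A') − ord('A') = 0
'P': A..Z range, ord('P') − ord('A') = 15
'1': 0..9 range, 52 + ord('1') − ord('0') = 53
'+': index 62

Answer: 0 15 53 62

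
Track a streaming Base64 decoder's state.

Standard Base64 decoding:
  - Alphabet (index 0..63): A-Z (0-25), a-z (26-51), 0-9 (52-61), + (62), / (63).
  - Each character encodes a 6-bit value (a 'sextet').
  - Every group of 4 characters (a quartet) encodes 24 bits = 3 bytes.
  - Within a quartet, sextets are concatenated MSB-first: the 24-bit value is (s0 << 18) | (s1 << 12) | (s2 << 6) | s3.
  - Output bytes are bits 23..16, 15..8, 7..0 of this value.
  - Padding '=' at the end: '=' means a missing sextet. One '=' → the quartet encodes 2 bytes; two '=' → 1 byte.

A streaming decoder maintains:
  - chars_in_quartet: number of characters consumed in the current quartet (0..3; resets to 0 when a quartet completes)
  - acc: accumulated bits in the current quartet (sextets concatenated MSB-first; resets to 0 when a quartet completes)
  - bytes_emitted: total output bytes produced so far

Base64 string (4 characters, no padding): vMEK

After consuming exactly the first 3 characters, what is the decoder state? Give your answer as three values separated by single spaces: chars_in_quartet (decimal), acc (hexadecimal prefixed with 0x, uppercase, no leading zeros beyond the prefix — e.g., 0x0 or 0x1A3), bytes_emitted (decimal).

Answer: 3 0x2F304 0

Derivation:
After char 0 ('v'=47): chars_in_quartet=1 acc=0x2F bytes_emitted=0
After char 1 ('M'=12): chars_in_quartet=2 acc=0xBCC bytes_emitted=0
After char 2 ('E'=4): chars_in_quartet=3 acc=0x2F304 bytes_emitted=0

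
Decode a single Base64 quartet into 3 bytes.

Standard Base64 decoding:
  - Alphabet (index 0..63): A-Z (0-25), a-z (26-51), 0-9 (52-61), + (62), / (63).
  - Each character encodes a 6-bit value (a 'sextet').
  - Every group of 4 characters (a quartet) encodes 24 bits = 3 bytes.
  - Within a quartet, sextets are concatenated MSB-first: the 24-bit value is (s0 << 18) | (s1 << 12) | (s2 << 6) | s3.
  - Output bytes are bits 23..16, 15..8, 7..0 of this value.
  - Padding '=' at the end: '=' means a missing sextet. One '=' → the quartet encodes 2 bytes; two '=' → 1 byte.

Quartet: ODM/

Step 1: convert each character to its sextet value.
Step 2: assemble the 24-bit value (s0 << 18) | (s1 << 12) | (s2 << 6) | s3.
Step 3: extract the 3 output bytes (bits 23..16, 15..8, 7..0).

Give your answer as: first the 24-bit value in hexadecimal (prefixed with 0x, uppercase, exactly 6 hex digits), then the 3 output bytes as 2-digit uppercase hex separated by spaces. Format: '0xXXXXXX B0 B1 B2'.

Answer: 0x38333F 38 33 3F

Derivation:
Sextets: O=14, D=3, M=12, /=63
24-bit: (14<<18) | (3<<12) | (12<<6) | 63
      = 0x380000 | 0x003000 | 0x000300 | 0x00003F
      = 0x38333F
Bytes: (v>>16)&0xFF=38, (v>>8)&0xFF=33, v&0xFF=3F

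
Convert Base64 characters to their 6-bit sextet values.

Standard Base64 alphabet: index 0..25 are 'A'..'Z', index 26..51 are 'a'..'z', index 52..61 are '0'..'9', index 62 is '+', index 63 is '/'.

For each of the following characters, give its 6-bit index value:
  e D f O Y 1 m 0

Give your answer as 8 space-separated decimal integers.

'e': a..z range, 26 + ord('e') − ord('a') = 30
'D': A..Z range, ord('D') − ord('A') = 3
'f': a..z range, 26 + ord('f') − ord('a') = 31
'O': A..Z range, ord('O') − ord('A') = 14
'Y': A..Z range, ord('Y') − ord('A') = 24
'1': 0..9 range, 52 + ord('1') − ord('0') = 53
'm': a..z range, 26 + ord('m') − ord('a') = 38
'0': 0..9 range, 52 + ord('0') − ord('0') = 52

Answer: 30 3 31 14 24 53 38 52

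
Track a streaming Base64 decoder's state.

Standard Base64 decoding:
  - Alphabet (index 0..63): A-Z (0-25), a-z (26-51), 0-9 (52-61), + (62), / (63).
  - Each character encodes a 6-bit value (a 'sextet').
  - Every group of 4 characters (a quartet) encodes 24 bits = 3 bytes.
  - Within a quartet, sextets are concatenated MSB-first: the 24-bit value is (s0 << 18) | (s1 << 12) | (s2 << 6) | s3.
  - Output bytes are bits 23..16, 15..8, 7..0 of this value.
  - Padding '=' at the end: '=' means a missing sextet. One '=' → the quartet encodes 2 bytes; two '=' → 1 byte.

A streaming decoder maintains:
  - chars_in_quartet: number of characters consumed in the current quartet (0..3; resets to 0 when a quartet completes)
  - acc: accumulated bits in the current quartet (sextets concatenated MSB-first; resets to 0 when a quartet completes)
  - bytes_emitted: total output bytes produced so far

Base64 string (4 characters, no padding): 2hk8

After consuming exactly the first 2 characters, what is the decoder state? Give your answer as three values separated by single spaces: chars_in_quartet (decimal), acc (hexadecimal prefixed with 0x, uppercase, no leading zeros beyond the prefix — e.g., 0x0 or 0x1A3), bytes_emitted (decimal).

After char 0 ('2'=54): chars_in_quartet=1 acc=0x36 bytes_emitted=0
After char 1 ('h'=33): chars_in_quartet=2 acc=0xDA1 bytes_emitted=0

Answer: 2 0xDA1 0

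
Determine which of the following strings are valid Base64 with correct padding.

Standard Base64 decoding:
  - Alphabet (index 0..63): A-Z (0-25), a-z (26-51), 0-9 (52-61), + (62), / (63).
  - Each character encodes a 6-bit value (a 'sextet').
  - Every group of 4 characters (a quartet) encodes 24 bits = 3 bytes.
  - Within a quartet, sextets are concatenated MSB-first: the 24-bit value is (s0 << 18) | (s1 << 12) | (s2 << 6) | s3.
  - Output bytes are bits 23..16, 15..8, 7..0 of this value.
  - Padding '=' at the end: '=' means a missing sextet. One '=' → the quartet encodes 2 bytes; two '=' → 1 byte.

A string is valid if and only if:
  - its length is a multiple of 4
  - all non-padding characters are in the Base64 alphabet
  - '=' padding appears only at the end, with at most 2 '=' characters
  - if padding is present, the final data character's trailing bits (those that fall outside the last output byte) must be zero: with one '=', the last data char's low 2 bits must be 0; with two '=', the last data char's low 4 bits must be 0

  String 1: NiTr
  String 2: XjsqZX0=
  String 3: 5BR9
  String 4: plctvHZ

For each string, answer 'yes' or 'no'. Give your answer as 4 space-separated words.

Answer: yes yes yes no

Derivation:
String 1: 'NiTr' → valid
String 2: 'XjsqZX0=' → valid
String 3: '5BR9' → valid
String 4: 'plctvHZ' → invalid (len=7 not mult of 4)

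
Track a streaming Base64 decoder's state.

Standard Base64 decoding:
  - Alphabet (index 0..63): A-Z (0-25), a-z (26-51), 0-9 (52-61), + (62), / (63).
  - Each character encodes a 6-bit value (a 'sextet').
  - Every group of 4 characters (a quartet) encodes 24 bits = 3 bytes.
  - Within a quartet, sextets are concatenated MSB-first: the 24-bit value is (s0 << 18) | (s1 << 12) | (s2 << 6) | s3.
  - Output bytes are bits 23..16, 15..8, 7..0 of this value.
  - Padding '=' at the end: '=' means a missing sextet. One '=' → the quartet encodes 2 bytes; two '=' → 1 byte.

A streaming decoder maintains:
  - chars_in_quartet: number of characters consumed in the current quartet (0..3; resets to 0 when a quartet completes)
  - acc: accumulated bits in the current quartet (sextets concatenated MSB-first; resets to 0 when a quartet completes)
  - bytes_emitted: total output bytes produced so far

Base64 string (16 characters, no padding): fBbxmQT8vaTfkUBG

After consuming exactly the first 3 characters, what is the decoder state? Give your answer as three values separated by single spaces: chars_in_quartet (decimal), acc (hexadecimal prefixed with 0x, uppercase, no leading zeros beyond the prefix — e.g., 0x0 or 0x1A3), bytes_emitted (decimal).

After char 0 ('f'=31): chars_in_quartet=1 acc=0x1F bytes_emitted=0
After char 1 ('B'=1): chars_in_quartet=2 acc=0x7C1 bytes_emitted=0
After char 2 ('b'=27): chars_in_quartet=3 acc=0x1F05B bytes_emitted=0

Answer: 3 0x1F05B 0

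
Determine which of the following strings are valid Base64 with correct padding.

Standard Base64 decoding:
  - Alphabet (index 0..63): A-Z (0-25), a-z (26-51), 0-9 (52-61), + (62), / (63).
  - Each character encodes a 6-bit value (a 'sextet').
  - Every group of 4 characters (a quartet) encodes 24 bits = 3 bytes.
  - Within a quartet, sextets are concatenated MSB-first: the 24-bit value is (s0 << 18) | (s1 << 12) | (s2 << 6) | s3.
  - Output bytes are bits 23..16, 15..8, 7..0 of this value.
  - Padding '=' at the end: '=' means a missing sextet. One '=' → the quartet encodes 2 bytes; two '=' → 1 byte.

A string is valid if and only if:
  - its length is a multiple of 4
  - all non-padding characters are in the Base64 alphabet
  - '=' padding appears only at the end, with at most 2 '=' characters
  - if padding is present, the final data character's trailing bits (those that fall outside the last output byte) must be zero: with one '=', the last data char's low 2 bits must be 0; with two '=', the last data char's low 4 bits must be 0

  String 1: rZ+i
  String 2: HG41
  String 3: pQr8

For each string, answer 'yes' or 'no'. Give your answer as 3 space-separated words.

String 1: 'rZ+i' → valid
String 2: 'HG41' → valid
String 3: 'pQr8' → valid

Answer: yes yes yes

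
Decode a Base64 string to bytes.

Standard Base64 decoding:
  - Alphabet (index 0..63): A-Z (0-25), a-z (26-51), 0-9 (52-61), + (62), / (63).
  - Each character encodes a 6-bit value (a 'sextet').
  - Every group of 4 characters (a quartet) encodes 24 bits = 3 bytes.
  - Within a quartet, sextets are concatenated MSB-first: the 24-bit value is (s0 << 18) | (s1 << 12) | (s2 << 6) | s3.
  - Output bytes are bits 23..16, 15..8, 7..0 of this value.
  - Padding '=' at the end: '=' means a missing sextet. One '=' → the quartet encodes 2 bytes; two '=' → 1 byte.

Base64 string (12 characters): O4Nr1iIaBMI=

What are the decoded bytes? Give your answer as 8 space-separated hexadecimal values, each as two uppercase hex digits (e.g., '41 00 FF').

After char 0 ('O'=14): chars_in_quartet=1 acc=0xE bytes_emitted=0
After char 1 ('4'=56): chars_in_quartet=2 acc=0x3B8 bytes_emitted=0
After char 2 ('N'=13): chars_in_quartet=3 acc=0xEE0D bytes_emitted=0
After char 3 ('r'=43): chars_in_quartet=4 acc=0x3B836B -> emit 3B 83 6B, reset; bytes_emitted=3
After char 4 ('1'=53): chars_in_quartet=1 acc=0x35 bytes_emitted=3
After char 5 ('i'=34): chars_in_quartet=2 acc=0xD62 bytes_emitted=3
After char 6 ('I'=8): chars_in_quartet=3 acc=0x35888 bytes_emitted=3
After char 7 ('a'=26): chars_in_quartet=4 acc=0xD6221A -> emit D6 22 1A, reset; bytes_emitted=6
After char 8 ('B'=1): chars_in_quartet=1 acc=0x1 bytes_emitted=6
After char 9 ('M'=12): chars_in_quartet=2 acc=0x4C bytes_emitted=6
After char 10 ('I'=8): chars_in_quartet=3 acc=0x1308 bytes_emitted=6
Padding '=': partial quartet acc=0x1308 -> emit 04 C2; bytes_emitted=8

Answer: 3B 83 6B D6 22 1A 04 C2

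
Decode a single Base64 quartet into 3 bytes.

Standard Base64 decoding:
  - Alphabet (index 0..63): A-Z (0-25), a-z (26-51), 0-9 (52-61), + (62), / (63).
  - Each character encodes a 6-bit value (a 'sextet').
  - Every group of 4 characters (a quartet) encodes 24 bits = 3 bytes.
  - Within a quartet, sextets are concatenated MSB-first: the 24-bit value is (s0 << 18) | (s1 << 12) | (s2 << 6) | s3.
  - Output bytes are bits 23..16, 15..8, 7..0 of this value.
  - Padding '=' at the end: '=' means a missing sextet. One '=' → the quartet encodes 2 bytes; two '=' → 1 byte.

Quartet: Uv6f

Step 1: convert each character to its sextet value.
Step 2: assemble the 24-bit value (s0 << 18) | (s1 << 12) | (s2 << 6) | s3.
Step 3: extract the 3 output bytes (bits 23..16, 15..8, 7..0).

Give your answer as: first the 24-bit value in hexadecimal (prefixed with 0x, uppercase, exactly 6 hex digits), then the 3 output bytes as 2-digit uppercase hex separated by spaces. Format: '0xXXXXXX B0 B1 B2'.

Sextets: U=20, v=47, 6=58, f=31
24-bit: (20<<18) | (47<<12) | (58<<6) | 31
      = 0x500000 | 0x02F000 | 0x000E80 | 0x00001F
      = 0x52FE9F
Bytes: (v>>16)&0xFF=52, (v>>8)&0xFF=FE, v&0xFF=9F

Answer: 0x52FE9F 52 FE 9F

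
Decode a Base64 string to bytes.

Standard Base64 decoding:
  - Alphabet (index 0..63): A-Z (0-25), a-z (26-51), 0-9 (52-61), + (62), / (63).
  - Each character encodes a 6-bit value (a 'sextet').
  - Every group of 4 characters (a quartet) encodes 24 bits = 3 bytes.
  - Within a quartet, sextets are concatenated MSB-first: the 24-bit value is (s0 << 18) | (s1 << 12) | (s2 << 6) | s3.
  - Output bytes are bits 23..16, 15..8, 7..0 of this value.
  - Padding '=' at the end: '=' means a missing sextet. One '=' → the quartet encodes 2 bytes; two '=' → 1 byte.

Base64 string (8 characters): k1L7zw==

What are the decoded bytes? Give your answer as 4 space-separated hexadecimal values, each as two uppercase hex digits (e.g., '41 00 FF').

Answer: 93 52 FB CF

Derivation:
After char 0 ('k'=36): chars_in_quartet=1 acc=0x24 bytes_emitted=0
After char 1 ('1'=53): chars_in_quartet=2 acc=0x935 bytes_emitted=0
After char 2 ('L'=11): chars_in_quartet=3 acc=0x24D4B bytes_emitted=0
After char 3 ('7'=59): chars_in_quartet=4 acc=0x9352FB -> emit 93 52 FB, reset; bytes_emitted=3
After char 4 ('z'=51): chars_in_quartet=1 acc=0x33 bytes_emitted=3
After char 5 ('w'=48): chars_in_quartet=2 acc=0xCF0 bytes_emitted=3
Padding '==': partial quartet acc=0xCF0 -> emit CF; bytes_emitted=4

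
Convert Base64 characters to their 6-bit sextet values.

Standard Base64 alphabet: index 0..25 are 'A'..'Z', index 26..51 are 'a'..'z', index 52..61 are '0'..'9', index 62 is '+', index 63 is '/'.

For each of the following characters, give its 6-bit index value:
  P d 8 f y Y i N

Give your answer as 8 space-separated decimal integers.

Answer: 15 29 60 31 50 24 34 13

Derivation:
'P': A..Z range, ord('P') − ord('A') = 15
'd': a..z range, 26 + ord('d') − ord('a') = 29
'8': 0..9 range, 52 + ord('8') − ord('0') = 60
'f': a..z range, 26 + ord('f') − ord('a') = 31
'y': a..z range, 26 + ord('y') − ord('a') = 50
'Y': A..Z range, ord('Y') − ord('A') = 24
'i': a..z range, 26 + ord('i') − ord('a') = 34
'N': A..Z range, ord('N') − ord('A') = 13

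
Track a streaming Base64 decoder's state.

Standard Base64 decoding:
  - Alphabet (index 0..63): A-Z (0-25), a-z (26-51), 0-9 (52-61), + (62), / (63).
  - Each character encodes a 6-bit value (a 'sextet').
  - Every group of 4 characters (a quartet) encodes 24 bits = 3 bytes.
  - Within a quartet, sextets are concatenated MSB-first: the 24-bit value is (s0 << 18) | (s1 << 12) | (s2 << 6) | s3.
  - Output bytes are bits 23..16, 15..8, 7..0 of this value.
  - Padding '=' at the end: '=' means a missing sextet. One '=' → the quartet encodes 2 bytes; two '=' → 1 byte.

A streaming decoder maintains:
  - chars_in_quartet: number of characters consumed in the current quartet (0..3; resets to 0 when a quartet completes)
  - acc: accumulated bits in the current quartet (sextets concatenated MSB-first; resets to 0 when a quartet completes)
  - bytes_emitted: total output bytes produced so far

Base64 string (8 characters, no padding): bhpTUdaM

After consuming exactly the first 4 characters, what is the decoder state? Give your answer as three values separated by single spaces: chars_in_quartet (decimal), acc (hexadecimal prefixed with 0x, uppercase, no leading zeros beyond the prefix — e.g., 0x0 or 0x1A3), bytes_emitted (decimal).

Answer: 0 0x0 3

Derivation:
After char 0 ('b'=27): chars_in_quartet=1 acc=0x1B bytes_emitted=0
After char 1 ('h'=33): chars_in_quartet=2 acc=0x6E1 bytes_emitted=0
After char 2 ('p'=41): chars_in_quartet=3 acc=0x1B869 bytes_emitted=0
After char 3 ('T'=19): chars_in_quartet=4 acc=0x6E1A53 -> emit 6E 1A 53, reset; bytes_emitted=3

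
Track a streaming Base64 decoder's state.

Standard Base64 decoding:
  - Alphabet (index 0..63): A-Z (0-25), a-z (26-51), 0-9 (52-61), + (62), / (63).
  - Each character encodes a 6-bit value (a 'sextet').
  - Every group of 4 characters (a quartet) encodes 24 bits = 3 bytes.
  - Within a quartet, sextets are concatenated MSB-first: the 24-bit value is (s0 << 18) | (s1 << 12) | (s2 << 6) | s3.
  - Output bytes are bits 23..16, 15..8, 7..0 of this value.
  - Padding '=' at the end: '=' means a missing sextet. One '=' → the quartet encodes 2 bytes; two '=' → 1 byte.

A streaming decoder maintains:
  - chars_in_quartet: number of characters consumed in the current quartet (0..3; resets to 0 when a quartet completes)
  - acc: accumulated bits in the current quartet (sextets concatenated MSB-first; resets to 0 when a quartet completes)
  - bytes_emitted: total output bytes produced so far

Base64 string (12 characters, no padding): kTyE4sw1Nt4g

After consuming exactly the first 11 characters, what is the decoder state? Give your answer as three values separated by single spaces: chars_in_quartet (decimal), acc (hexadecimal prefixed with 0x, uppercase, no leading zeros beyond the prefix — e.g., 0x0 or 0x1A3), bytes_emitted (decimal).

After char 0 ('k'=36): chars_in_quartet=1 acc=0x24 bytes_emitted=0
After char 1 ('T'=19): chars_in_quartet=2 acc=0x913 bytes_emitted=0
After char 2 ('y'=50): chars_in_quartet=3 acc=0x244F2 bytes_emitted=0
After char 3 ('E'=4): chars_in_quartet=4 acc=0x913C84 -> emit 91 3C 84, reset; bytes_emitted=3
After char 4 ('4'=56): chars_in_quartet=1 acc=0x38 bytes_emitted=3
After char 5 ('s'=44): chars_in_quartet=2 acc=0xE2C bytes_emitted=3
After char 6 ('w'=48): chars_in_quartet=3 acc=0x38B30 bytes_emitted=3
After char 7 ('1'=53): chars_in_quartet=4 acc=0xE2CC35 -> emit E2 CC 35, reset; bytes_emitted=6
After char 8 ('N'=13): chars_in_quartet=1 acc=0xD bytes_emitted=6
After char 9 ('t'=45): chars_in_quartet=2 acc=0x36D bytes_emitted=6
After char 10 ('4'=56): chars_in_quartet=3 acc=0xDB78 bytes_emitted=6

Answer: 3 0xDB78 6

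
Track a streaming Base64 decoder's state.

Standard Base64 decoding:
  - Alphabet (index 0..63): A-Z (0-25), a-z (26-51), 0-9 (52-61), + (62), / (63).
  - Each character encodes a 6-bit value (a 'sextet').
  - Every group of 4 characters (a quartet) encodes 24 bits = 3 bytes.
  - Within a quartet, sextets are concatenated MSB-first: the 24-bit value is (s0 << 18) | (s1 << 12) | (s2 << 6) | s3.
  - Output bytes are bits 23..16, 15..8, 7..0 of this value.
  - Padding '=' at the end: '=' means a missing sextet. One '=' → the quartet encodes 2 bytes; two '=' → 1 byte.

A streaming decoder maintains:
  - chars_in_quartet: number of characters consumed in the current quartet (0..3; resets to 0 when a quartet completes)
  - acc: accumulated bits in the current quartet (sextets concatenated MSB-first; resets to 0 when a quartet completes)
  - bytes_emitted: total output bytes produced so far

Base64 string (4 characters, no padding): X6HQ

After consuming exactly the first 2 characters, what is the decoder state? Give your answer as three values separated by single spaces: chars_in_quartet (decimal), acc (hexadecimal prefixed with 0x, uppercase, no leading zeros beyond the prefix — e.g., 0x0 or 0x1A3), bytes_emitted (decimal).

After char 0 ('X'=23): chars_in_quartet=1 acc=0x17 bytes_emitted=0
After char 1 ('6'=58): chars_in_quartet=2 acc=0x5FA bytes_emitted=0

Answer: 2 0x5FA 0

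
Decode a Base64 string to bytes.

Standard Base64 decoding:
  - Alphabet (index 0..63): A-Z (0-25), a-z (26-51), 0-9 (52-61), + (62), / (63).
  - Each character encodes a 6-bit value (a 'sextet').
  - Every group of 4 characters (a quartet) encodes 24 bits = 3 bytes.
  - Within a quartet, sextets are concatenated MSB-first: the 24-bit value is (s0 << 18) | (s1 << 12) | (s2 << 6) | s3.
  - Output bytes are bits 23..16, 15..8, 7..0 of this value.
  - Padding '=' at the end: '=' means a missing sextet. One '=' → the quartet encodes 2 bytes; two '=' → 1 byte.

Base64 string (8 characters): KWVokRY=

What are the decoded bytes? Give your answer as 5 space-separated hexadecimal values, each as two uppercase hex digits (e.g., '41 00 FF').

Answer: 29 65 68 91 16

Derivation:
After char 0 ('K'=10): chars_in_quartet=1 acc=0xA bytes_emitted=0
After char 1 ('W'=22): chars_in_quartet=2 acc=0x296 bytes_emitted=0
After char 2 ('V'=21): chars_in_quartet=3 acc=0xA595 bytes_emitted=0
After char 3 ('o'=40): chars_in_quartet=4 acc=0x296568 -> emit 29 65 68, reset; bytes_emitted=3
After char 4 ('k'=36): chars_in_quartet=1 acc=0x24 bytes_emitted=3
After char 5 ('R'=17): chars_in_quartet=2 acc=0x911 bytes_emitted=3
After char 6 ('Y'=24): chars_in_quartet=3 acc=0x24458 bytes_emitted=3
Padding '=': partial quartet acc=0x24458 -> emit 91 16; bytes_emitted=5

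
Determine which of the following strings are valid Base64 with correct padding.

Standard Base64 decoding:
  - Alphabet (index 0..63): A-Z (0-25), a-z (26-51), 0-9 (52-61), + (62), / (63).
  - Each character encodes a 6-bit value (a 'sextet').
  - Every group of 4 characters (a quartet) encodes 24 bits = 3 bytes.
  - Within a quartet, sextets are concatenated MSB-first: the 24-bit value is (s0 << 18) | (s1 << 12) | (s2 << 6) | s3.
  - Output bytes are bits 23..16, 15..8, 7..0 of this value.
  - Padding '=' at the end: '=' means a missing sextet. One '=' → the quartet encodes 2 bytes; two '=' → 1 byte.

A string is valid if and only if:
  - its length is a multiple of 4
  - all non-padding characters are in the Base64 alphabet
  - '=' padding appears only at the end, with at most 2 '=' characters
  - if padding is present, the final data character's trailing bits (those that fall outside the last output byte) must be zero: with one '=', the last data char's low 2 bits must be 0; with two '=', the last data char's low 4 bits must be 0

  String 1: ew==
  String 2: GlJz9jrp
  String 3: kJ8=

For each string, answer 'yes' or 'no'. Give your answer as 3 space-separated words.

String 1: 'ew==' → valid
String 2: 'GlJz9jrp' → valid
String 3: 'kJ8=' → valid

Answer: yes yes yes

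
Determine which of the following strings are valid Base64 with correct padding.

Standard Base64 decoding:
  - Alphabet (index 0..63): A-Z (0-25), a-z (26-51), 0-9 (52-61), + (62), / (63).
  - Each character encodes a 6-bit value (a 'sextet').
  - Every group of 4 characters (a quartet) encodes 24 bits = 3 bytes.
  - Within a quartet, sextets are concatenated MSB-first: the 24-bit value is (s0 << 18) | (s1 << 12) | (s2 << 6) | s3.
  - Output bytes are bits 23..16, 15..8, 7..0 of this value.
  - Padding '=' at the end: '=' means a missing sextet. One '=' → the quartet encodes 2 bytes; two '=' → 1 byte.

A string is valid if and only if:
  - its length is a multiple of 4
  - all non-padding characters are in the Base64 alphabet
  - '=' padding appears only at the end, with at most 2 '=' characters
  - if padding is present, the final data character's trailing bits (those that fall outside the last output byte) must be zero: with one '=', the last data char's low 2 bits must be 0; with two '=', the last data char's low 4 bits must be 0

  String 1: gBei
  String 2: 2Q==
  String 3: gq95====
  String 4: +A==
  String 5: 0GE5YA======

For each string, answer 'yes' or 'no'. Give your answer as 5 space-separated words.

Answer: yes yes no yes no

Derivation:
String 1: 'gBei' → valid
String 2: '2Q==' → valid
String 3: 'gq95====' → invalid (4 pad chars (max 2))
String 4: '+A==' → valid
String 5: '0GE5YA======' → invalid (6 pad chars (max 2))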